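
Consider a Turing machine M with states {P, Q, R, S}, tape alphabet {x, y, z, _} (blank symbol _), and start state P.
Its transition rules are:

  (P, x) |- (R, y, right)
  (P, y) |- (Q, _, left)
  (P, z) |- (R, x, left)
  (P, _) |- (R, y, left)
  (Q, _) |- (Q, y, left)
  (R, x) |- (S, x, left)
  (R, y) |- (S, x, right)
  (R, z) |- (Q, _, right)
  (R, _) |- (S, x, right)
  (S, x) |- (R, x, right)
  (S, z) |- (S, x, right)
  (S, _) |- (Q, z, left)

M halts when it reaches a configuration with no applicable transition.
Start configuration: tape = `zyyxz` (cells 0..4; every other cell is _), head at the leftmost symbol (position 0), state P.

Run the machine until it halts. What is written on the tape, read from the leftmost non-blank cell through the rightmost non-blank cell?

xxxyxz

P | _[z]yyxz   read z → write x, move left, go to R
R | [_]xyyxz   read _ → write x, move right, go to S
S | x[x]yyxz   read x → write x, move right, go to R
R | xx[y]yxz   read y → write x, move right, go to S
S | xxx[y]xz
The non-blank tape span at halt is xxxyxz.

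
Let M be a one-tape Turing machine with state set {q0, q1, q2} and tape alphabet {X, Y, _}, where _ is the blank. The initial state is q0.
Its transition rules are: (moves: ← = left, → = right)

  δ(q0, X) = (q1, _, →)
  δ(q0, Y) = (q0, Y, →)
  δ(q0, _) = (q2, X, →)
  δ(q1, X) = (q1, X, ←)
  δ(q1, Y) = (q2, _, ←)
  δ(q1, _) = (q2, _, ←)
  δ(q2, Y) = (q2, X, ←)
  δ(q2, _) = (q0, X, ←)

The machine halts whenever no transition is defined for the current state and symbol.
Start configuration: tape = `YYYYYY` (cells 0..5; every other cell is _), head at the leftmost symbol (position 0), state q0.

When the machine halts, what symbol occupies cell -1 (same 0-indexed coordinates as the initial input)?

X

state=q0 head=0 tape=__[Y]YYYYY__   (q0,Y)→(q0,Y,→)
state=q0 head=1 tape=__Y[Y]YYYY__   (q0,Y)→(q0,Y,→)
state=q0 head=2 tape=__YY[Y]YYY__   (q0,Y)→(q0,Y,→)
state=q0 head=3 tape=__YYY[Y]YY__   (q0,Y)→(q0,Y,→)
state=q0 head=4 tape=__YYYY[Y]Y__   (q0,Y)→(q0,Y,→)
state=q0 head=5 tape=__YYYYY[Y]__   (q0,Y)→(q0,Y,→)
state=q0 head=6 tape=__YYYYYY[_]_   (q0,_)→(q2,X,→)
state=q2 head=7 tape=__YYYYYYX[_]   (q2,_)→(q0,X,←)
state=q0 head=6 tape=__YYYYYY[X]X   (q0,X)→(q1,_,→)
state=q1 head=7 tape=__YYYYYY_[X]   (q1,X)→(q1,X,←)
state=q1 head=6 tape=__YYYYYY[_]X   (q1,_)→(q2,_,←)
state=q2 head=5 tape=__YYYYY[Y]_X   (q2,Y)→(q2,X,←)
state=q2 head=4 tape=__YYYY[Y]X_X   (q2,Y)→(q2,X,←)
state=q2 head=3 tape=__YYY[Y]XX_X   (q2,Y)→(q2,X,←)
state=q2 head=2 tape=__YY[Y]XXX_X   (q2,Y)→(q2,X,←)
state=q2 head=1 tape=__Y[Y]XXXX_X   (q2,Y)→(q2,X,←)
state=q2 head=0 tape=__[Y]XXXXX_X   (q2,Y)→(q2,X,←)
state=q2 head=-1 tape=_[_]XXXXXX_X   (q2,_)→(q0,X,←)
state=q0 head=-2 tape=[_]XXXXXXX_X   (q0,_)→(q2,X,→)
state=q2 head=-1 tape=X[X]XXXXXX_X
Cell -1 holds X when M halts.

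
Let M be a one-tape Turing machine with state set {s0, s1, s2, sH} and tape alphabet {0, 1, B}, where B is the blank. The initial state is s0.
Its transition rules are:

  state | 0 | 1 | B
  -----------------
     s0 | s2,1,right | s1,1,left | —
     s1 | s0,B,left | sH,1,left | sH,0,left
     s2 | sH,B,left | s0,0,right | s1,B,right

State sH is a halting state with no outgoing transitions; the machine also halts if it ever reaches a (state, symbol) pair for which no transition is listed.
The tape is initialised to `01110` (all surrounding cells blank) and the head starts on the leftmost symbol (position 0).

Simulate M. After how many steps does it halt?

6

state=s0 head=0 tape=BB[0]1110   (s0,0)→(s2,1,right)
state=s2 head=1 tape=BB1[1]110   (s2,1)→(s0,0,right)
state=s0 head=2 tape=BB10[1]10   (s0,1)→(s1,1,left)
state=s1 head=1 tape=BB1[0]110   (s1,0)→(s0,B,left)
state=s0 head=0 tape=BB[1]B110   (s0,1)→(s1,1,left)
state=s1 head=-1 tape=B[B]1B110   (s1,B)→(sH,0,left)
state=sH head=-2 tape=[B]01B110
M halts after 6 transitions.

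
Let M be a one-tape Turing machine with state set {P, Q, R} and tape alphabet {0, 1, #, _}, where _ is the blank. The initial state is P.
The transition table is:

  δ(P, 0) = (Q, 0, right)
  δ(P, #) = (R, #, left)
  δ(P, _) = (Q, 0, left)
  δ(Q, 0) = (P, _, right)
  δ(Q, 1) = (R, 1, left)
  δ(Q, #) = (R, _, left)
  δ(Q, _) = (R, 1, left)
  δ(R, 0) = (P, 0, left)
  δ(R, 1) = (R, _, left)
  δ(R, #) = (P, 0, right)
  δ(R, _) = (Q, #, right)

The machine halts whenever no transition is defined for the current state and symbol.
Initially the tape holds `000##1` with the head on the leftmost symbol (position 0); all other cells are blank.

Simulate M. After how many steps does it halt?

P | __[0]00##1   read 0 → write 0, move right, go to Q
Q | __0[0]0##1   read 0 → write _, move right, go to P
P | __0_[0]##1   read 0 → write 0, move right, go to Q
Q | __0_0[#]#1   read # → write _, move left, go to R
R | __0_[0]_#1   read 0 → write 0, move left, go to P
P | __0[_]0_#1   read _ → write 0, move left, go to Q
Q | __[0]00_#1   read 0 → write _, move right, go to P
P | ___[0]0_#1   read 0 → write 0, move right, go to Q
Q | ___0[0]_#1   read 0 → write _, move right, go to P
P | ___0_[_]#1   read _ → write 0, move left, go to Q
Q | ___0[_]0#1   read _ → write 1, move left, go to R
R | ___[0]10#1   read 0 → write 0, move left, go to P
P | __[_]010#1   read _ → write 0, move left, go to Q
Q | _[_]0010#1   read _ → write 1, move left, go to R
R | [_]10010#1   read _ → write #, move right, go to Q
Q | #[1]0010#1   read 1 → write 1, move left, go to R
R | [#]10010#1   read # → write 0, move right, go to P
P | 0[1]0010#1
M halts after 17 transitions.

17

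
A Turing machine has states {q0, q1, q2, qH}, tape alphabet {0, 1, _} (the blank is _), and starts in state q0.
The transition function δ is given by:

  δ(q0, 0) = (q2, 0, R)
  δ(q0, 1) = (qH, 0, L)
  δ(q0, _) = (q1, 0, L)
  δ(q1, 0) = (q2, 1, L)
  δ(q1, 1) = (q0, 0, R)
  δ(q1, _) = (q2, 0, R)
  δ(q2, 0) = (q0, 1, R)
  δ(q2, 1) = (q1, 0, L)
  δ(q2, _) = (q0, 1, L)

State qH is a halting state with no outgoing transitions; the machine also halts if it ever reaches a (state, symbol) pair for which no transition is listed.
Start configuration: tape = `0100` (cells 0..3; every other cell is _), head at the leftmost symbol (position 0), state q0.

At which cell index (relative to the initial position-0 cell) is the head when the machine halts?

state=q0 head=0 tape=___[0]100   (q0,0)→(q2,0,R)
state=q2 head=1 tape=___0[1]00   (q2,1)→(q1,0,L)
state=q1 head=0 tape=___[0]000   (q1,0)→(q2,1,L)
state=q2 head=-1 tape=__[_]1000   (q2,_)→(q0,1,L)
state=q0 head=-2 tape=_[_]11000   (q0,_)→(q1,0,L)
state=q1 head=-3 tape=[_]011000   (q1,_)→(q2,0,R)
state=q2 head=-2 tape=0[0]11000   (q2,0)→(q0,1,R)
state=q0 head=-1 tape=01[1]1000   (q0,1)→(qH,0,L)
state=qH head=-2 tape=0[1]01000
At halt the head is at cell -2.

-2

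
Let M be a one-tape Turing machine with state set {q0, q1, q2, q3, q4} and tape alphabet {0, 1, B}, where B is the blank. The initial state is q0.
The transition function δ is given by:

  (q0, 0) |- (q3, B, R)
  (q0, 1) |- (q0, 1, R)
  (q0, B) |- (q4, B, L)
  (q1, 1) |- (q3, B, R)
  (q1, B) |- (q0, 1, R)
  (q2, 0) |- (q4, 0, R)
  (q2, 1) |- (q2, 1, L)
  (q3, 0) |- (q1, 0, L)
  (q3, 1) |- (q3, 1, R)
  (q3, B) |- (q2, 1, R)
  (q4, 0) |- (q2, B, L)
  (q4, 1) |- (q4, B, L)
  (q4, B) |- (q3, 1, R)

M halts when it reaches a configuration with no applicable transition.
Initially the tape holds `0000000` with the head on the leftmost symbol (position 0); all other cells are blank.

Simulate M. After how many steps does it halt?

20

state=q0 head=0 tape=[0]000000BB   (q0,0)→(q3,B,R)
state=q3 head=1 tape=B[0]00000BB   (q3,0)→(q1,0,L)
state=q1 head=0 tape=[B]000000BB   (q1,B)→(q0,1,R)
state=q0 head=1 tape=1[0]00000BB   (q0,0)→(q3,B,R)
state=q3 head=2 tape=1B[0]0000BB   (q3,0)→(q1,0,L)
state=q1 head=1 tape=1[B]00000BB   (q1,B)→(q0,1,R)
state=q0 head=2 tape=11[0]0000BB   (q0,0)→(q3,B,R)
state=q3 head=3 tape=11B[0]000BB   (q3,0)→(q1,0,L)
state=q1 head=2 tape=11[B]0000BB   (q1,B)→(q0,1,R)
state=q0 head=3 tape=111[0]000BB   (q0,0)→(q3,B,R)
state=q3 head=4 tape=111B[0]00BB   (q3,0)→(q1,0,L)
state=q1 head=3 tape=111[B]000BB   (q1,B)→(q0,1,R)
state=q0 head=4 tape=1111[0]00BB   (q0,0)→(q3,B,R)
state=q3 head=5 tape=1111B[0]0BB   (q3,0)→(q1,0,L)
state=q1 head=4 tape=1111[B]00BB   (q1,B)→(q0,1,R)
state=q0 head=5 tape=11111[0]0BB   (q0,0)→(q3,B,R)
state=q3 head=6 tape=11111B[0]BB   (q3,0)→(q1,0,L)
state=q1 head=5 tape=11111[B]0BB   (q1,B)→(q0,1,R)
state=q0 head=6 tape=111111[0]BB   (q0,0)→(q3,B,R)
state=q3 head=7 tape=111111B[B]B   (q3,B)→(q2,1,R)
state=q2 head=8 tape=111111B1[B]
M halts after 20 transitions.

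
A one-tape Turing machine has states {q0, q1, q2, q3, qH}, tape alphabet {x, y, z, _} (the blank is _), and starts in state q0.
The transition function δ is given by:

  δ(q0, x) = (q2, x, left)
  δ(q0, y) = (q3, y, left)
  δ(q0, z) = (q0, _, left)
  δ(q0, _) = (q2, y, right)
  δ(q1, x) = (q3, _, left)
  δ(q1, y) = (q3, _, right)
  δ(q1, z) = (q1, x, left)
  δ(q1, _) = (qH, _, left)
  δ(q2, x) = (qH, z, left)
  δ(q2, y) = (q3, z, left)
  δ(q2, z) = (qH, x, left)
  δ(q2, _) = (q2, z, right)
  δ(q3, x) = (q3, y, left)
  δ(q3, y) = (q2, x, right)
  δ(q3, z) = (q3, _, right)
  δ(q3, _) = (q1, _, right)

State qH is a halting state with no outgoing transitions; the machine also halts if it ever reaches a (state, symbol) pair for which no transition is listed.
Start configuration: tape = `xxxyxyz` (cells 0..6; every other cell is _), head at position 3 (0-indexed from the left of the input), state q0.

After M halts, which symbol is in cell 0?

state=q0 head=3 tape=_xxx[y]xyz   (q0,y)→(q3,y,left)
state=q3 head=2 tape=_xx[x]yxyz   (q3,x)→(q3,y,left)
state=q3 head=1 tape=_x[x]yyxyz   (q3,x)→(q3,y,left)
state=q3 head=0 tape=_[x]yyyxyz   (q3,x)→(q3,y,left)
state=q3 head=-1 tape=[_]yyyyxyz   (q3,_)→(q1,_,right)
state=q1 head=0 tape=_[y]yyyxyz   (q1,y)→(q3,_,right)
state=q3 head=1 tape=__[y]yyxyz   (q3,y)→(q2,x,right)
state=q2 head=2 tape=__x[y]yxyz   (q2,y)→(q3,z,left)
state=q3 head=1 tape=__[x]zyxyz   (q3,x)→(q3,y,left)
state=q3 head=0 tape=_[_]yzyxyz   (q3,_)→(q1,_,right)
state=q1 head=1 tape=__[y]zyxyz   (q1,y)→(q3,_,right)
state=q3 head=2 tape=___[z]yxyz   (q3,z)→(q3,_,right)
state=q3 head=3 tape=____[y]xyz   (q3,y)→(q2,x,right)
state=q2 head=4 tape=____x[x]yz   (q2,x)→(qH,z,left)
state=qH head=3 tape=____[x]zyz
Cell 0 holds _ when M halts.

_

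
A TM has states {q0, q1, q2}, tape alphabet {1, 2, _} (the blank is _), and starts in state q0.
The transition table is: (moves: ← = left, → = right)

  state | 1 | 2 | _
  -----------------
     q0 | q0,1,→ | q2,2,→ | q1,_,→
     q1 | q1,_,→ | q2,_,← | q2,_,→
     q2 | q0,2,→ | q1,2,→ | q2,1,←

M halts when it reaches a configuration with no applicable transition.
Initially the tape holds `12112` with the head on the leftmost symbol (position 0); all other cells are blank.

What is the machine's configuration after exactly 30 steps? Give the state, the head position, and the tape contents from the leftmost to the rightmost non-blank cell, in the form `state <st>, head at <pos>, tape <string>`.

state q2, head at 10, tape 12212______1

state=q0 head=0 tape=[1]2112_______   (q0,1)→(q0,1,→)
state=q0 head=1 tape=1[2]112_______   (q0,2)→(q2,2,→)
state=q2 head=2 tape=12[1]12_______   (q2,1)→(q0,2,→)
state=q0 head=3 tape=122[1]2_______   (q0,1)→(q0,1,→)
state=q0 head=4 tape=1221[2]_______   (q0,2)→(q2,2,→)
state=q2 head=5 tape=12212[_]______   (q2,_)→(q2,1,←)
state=q2 head=4 tape=1221[2]1______   (q2,2)→(q1,2,→)
state=q1 head=5 tape=12212[1]______   (q1,1)→(q1,_,→)
state=q1 head=6 tape=12212_[_]_____   (q1,_)→(q2,_,→)
state=q2 head=7 tape=12212__[_]____   (q2,_)→(q2,1,←)
state=q2 head=6 tape=12212_[_]1____   (q2,_)→(q2,1,←)
state=q2 head=5 tape=12212[_]11____   (q2,_)→(q2,1,←)
state=q2 head=4 tape=1221[2]111____   (q2,2)→(q1,2,→)
state=q1 head=5 tape=12212[1]11____   (q1,1)→(q1,_,→)
state=q1 head=6 tape=12212_[1]1____   (q1,1)→(q1,_,→)
state=q1 head=7 tape=12212__[1]____   (q1,1)→(q1,_,→)
state=q1 head=8 tape=12212___[_]___   (q1,_)→(q2,_,→)
state=q2 head=9 tape=12212____[_]__   (q2,_)→(q2,1,←)
state=q2 head=8 tape=12212___[_]1__   (q2,_)→(q2,1,←)
state=q2 head=7 tape=12212__[_]11__   (q2,_)→(q2,1,←)
state=q2 head=6 tape=12212_[_]111__   (q2,_)→(q2,1,←)
state=q2 head=5 tape=12212[_]1111__   (q2,_)→(q2,1,←)
state=q2 head=4 tape=1221[2]11111__   (q2,2)→(q1,2,→)
state=q1 head=5 tape=12212[1]1111__   (q1,1)→(q1,_,→)
state=q1 head=6 tape=12212_[1]111__   (q1,1)→(q1,_,→)
state=q1 head=7 tape=12212__[1]11__   (q1,1)→(q1,_,→)
state=q1 head=8 tape=12212___[1]1__   (q1,1)→(q1,_,→)
state=q1 head=9 tape=12212____[1]__   (q1,1)→(q1,_,→)
state=q1 head=10 tape=12212_____[_]_   (q1,_)→(q2,_,→)
state=q2 head=11 tape=12212______[_]   (q2,_)→(q2,1,←)
state=q2 head=10 tape=12212_____[_]1
After 30 steps: state q2, head at 10, tape 12212______1.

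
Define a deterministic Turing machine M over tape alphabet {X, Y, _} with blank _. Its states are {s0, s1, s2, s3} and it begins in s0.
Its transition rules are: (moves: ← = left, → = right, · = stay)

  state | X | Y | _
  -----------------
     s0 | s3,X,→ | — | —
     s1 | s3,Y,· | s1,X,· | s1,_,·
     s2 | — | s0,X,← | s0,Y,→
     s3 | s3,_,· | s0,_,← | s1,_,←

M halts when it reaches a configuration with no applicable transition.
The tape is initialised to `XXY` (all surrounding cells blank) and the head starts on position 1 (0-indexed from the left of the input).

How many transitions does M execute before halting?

s0 | _X[X]Y   read X → write X, move →, go to s3
s3 | _XX[Y]   read Y → write _, move ←, go to s0
s0 | _X[X]_   read X → write X, move →, go to s3
s3 | _XX[_]   read _ → write _, move ←, go to s1
s1 | _X[X]_   read X → write Y, move ·, go to s3
s3 | _X[Y]_   read Y → write _, move ←, go to s0
s0 | _[X]__   read X → write X, move →, go to s3
s3 | _X[_]_   read _ → write _, move ←, go to s1
s1 | _[X]__   read X → write Y, move ·, go to s3
s3 | _[Y]__   read Y → write _, move ←, go to s0
s0 | [_]___
M halts after 10 transitions.

10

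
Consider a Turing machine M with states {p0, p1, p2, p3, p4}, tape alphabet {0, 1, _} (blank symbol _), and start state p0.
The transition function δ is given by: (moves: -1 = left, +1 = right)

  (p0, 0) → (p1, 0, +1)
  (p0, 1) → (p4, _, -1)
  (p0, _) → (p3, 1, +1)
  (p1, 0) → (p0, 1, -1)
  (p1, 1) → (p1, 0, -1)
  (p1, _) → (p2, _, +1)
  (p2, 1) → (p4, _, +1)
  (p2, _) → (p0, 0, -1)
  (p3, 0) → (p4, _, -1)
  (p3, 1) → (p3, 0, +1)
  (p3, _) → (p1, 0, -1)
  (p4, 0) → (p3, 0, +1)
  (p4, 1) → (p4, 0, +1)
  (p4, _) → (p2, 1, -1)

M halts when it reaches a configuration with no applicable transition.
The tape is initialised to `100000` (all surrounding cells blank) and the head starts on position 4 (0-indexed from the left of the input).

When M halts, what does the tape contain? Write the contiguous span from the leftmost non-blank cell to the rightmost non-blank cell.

p0 | ___1000[0]0   read 0 → write 0, move +1, go to p1
p1 | ___10000[0]   read 0 → write 1, move -1, go to p0
p0 | ___1000[0]1   read 0 → write 0, move +1, go to p1
p1 | ___10000[1]   read 1 → write 0, move -1, go to p1
p1 | ___1000[0]0   read 0 → write 1, move -1, go to p0
p0 | ___100[0]10   read 0 → write 0, move +1, go to p1
p1 | ___1000[1]0   read 1 → write 0, move -1, go to p1
p1 | ___100[0]00   read 0 → write 1, move -1, go to p0
p0 | ___10[0]100   read 0 → write 0, move +1, go to p1
p1 | ___100[1]00   read 1 → write 0, move -1, go to p1
p1 | ___10[0]000   read 0 → write 1, move -1, go to p0
p0 | ___1[0]1000   read 0 → write 0, move +1, go to p1
p1 | ___10[1]000   read 1 → write 0, move -1, go to p1
p1 | ___1[0]0000   read 0 → write 1, move -1, go to p0
p0 | ___[1]10000   read 1 → write _, move -1, go to p4
p4 | __[_]_10000   read _ → write 1, move -1, go to p2
p2 | _[_]1_10000   read _ → write 0, move -1, go to p0
p0 | [_]01_10000   read _ → write 1, move +1, go to p3
p3 | 1[0]1_10000   read 0 → write _, move -1, go to p4
p4 | [1]_1_10000   read 1 → write 0, move +1, go to p4
p4 | 0[_]1_10000   read _ → write 1, move -1, go to p2
p2 | [0]11_10000
The non-blank tape span at halt is 011_10000.

011_10000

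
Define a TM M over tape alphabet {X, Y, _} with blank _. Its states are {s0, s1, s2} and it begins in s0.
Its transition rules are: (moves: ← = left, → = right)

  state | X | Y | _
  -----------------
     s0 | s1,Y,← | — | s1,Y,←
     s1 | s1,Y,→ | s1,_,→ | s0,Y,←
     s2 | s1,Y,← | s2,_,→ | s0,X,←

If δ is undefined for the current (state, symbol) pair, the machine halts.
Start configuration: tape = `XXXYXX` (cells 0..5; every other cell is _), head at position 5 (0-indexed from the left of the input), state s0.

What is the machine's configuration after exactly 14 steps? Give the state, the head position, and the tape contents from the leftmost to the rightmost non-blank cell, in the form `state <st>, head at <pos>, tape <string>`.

state s1, head at 5, tape XXX__YYY

state=s0 head=5 tape=XXXYX[X]__   (s0,X)→(s1,Y,←)
state=s1 head=4 tape=XXXY[X]Y__   (s1,X)→(s1,Y,→)
state=s1 head=5 tape=XXXYY[Y]__   (s1,Y)→(s1,_,→)
state=s1 head=6 tape=XXXYY_[_]_   (s1,_)→(s0,Y,←)
state=s0 head=5 tape=XXXYY[_]Y_   (s0,_)→(s1,Y,←)
state=s1 head=4 tape=XXXY[Y]YY_   (s1,Y)→(s1,_,→)
state=s1 head=5 tape=XXXY_[Y]Y_   (s1,Y)→(s1,_,→)
state=s1 head=6 tape=XXXY__[Y]_   (s1,Y)→(s1,_,→)
state=s1 head=7 tape=XXXY___[_]   (s1,_)→(s0,Y,←)
state=s0 head=6 tape=XXXY__[_]Y   (s0,_)→(s1,Y,←)
state=s1 head=5 tape=XXXY_[_]YY   (s1,_)→(s0,Y,←)
state=s0 head=4 tape=XXXY[_]YYY   (s0,_)→(s1,Y,←)
state=s1 head=3 tape=XXX[Y]YYYY   (s1,Y)→(s1,_,→)
state=s1 head=4 tape=XXX_[Y]YYY   (s1,Y)→(s1,_,→)
state=s1 head=5 tape=XXX__[Y]YY
After 14 steps: state s1, head at 5, tape XXX__YYY.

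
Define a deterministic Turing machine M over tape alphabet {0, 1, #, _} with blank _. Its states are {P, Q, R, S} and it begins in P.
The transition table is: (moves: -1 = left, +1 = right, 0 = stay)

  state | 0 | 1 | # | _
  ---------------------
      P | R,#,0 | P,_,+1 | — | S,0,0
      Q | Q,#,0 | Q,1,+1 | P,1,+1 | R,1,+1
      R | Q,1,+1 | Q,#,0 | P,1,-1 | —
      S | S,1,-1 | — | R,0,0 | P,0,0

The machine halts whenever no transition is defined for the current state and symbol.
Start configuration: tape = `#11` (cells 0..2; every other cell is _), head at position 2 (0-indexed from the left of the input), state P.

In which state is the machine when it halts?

P

P | #1[1]__   read 1 → write _, move +1, go to P
P | #1_[_]_   read _ → write 0, move 0, go to S
S | #1_[0]_   read 0 → write 1, move -1, go to S
S | #1[_]1_   read _ → write 0, move 0, go to P
P | #1[0]1_   read 0 → write #, move 0, go to R
R | #1[#]1_   read # → write 1, move -1, go to P
P | #[1]11_   read 1 → write _, move +1, go to P
P | #_[1]1_   read 1 → write _, move +1, go to P
P | #__[1]_   read 1 → write _, move +1, go to P
P | #___[_]   read _ → write 0, move 0, go to S
S | #___[0]   read 0 → write 1, move -1, go to S
S | #__[_]1   read _ → write 0, move 0, go to P
P | #__[0]1   read 0 → write #, move 0, go to R
R | #__[#]1   read # → write 1, move -1, go to P
P | #_[_]11   read _ → write 0, move 0, go to S
S | #_[0]11   read 0 → write 1, move -1, go to S
S | #[_]111   read _ → write 0, move 0, go to P
P | #[0]111   read 0 → write #, move 0, go to R
R | #[#]111   read # → write 1, move -1, go to P
P | [#]1111
No transition is defined for (P, #); M halts in state P.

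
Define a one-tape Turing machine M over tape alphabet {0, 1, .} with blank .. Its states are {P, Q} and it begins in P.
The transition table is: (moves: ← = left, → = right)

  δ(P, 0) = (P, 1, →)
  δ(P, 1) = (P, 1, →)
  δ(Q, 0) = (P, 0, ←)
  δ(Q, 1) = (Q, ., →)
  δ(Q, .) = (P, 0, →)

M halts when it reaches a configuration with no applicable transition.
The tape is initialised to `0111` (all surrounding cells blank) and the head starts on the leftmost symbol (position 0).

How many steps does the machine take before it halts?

4

P | [0]111.   read 0 → write 1, move →, go to P
P | 1[1]11.   read 1 → write 1, move →, go to P
P | 11[1]1.   read 1 → write 1, move →, go to P
P | 111[1].   read 1 → write 1, move →, go to P
P | 1111[.]
M halts after 4 transitions.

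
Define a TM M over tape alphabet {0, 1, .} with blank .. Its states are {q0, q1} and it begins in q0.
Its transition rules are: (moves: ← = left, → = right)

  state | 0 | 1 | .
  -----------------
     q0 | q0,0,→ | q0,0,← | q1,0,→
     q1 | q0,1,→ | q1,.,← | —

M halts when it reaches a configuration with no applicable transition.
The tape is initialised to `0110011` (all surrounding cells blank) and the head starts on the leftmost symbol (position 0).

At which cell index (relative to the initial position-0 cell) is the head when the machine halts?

8

q0 | [0]110011..   read 0 → write 0, move →, go to q0
q0 | 0[1]10011..   read 1 → write 0, move ←, go to q0
q0 | [0]010011..   read 0 → write 0, move →, go to q0
q0 | 0[0]10011..   read 0 → write 0, move →, go to q0
q0 | 00[1]0011..   read 1 → write 0, move ←, go to q0
q0 | 0[0]00011..   read 0 → write 0, move →, go to q0
q0 | 00[0]0011..   read 0 → write 0, move →, go to q0
q0 | 000[0]011..   read 0 → write 0, move →, go to q0
q0 | 0000[0]11..   read 0 → write 0, move →, go to q0
q0 | 00000[1]1..   read 1 → write 0, move ←, go to q0
q0 | 0000[0]01..   read 0 → write 0, move →, go to q0
q0 | 00000[0]1..   read 0 → write 0, move →, go to q0
q0 | 000000[1]..   read 1 → write 0, move ←, go to q0
q0 | 00000[0]0..   read 0 → write 0, move →, go to q0
q0 | 000000[0]..   read 0 → write 0, move →, go to q0
q0 | 0000000[.].   read . → write 0, move →, go to q1
q1 | 00000000[.]
At halt the head is at cell 8.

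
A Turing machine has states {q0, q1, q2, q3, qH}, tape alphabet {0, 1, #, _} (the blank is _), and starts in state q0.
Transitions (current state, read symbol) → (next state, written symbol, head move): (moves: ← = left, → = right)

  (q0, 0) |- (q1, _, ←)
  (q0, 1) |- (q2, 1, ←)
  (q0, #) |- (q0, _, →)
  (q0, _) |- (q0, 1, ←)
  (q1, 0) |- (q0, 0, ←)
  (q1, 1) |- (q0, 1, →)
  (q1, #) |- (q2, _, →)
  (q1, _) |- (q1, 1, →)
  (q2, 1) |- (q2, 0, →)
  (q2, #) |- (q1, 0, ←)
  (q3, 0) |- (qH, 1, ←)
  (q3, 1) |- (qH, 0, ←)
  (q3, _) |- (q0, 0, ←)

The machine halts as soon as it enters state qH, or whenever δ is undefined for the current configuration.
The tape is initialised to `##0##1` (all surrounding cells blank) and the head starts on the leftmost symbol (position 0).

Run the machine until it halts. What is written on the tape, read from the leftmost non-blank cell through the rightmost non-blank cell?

10001

state=q0 head=0 tape=[#]#0##1   (q0,#)→(q0,_,→)
state=q0 head=1 tape=_[#]0##1   (q0,#)→(q0,_,→)
state=q0 head=2 tape=__[0]##1   (q0,0)→(q1,_,←)
state=q1 head=1 tape=_[_]_##1   (q1,_)→(q1,1,→)
state=q1 head=2 tape=_1[_]##1   (q1,_)→(q1,1,→)
state=q1 head=3 tape=_11[#]#1   (q1,#)→(q2,_,→)
state=q2 head=4 tape=_11_[#]1   (q2,#)→(q1,0,←)
state=q1 head=3 tape=_11[_]01   (q1,_)→(q1,1,→)
state=q1 head=4 tape=_111[0]1   (q1,0)→(q0,0,←)
state=q0 head=3 tape=_11[1]01   (q0,1)→(q2,1,←)
state=q2 head=2 tape=_1[1]101   (q2,1)→(q2,0,→)
state=q2 head=3 tape=_10[1]01   (q2,1)→(q2,0,→)
state=q2 head=4 tape=_100[0]1
The non-blank tape span at halt is 10001.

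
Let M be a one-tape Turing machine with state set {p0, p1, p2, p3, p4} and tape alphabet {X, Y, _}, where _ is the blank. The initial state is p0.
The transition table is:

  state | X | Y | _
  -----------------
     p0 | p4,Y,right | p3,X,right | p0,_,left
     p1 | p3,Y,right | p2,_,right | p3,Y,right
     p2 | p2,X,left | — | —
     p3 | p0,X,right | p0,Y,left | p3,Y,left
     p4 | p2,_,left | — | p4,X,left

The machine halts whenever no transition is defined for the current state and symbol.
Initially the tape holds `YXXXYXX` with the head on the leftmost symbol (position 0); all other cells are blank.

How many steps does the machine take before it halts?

state=p0 head=0 tape=[Y]XXXYXX   (p0,Y)→(p3,X,right)
state=p3 head=1 tape=X[X]XXYXX   (p3,X)→(p0,X,right)
state=p0 head=2 tape=XX[X]XYXX   (p0,X)→(p4,Y,right)
state=p4 head=3 tape=XXY[X]YXX   (p4,X)→(p2,_,left)
state=p2 head=2 tape=XX[Y]_YXX
M halts after 4 transitions.

4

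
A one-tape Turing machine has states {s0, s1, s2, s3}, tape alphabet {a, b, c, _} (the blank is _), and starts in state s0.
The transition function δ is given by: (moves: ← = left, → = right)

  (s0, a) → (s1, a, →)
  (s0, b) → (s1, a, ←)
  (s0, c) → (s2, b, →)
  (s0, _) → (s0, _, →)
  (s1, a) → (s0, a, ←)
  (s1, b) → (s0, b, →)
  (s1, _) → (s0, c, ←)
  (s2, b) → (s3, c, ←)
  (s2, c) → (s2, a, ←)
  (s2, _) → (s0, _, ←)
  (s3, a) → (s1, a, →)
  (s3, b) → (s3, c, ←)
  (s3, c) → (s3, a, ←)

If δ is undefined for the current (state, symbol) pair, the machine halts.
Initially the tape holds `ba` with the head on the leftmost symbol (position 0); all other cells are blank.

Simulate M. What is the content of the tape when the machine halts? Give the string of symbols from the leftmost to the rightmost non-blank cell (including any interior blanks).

state=s0 head=0 tape=__[b]a   (s0,b)→(s1,a,←)
state=s1 head=-1 tape=_[_]aa   (s1,_)→(s0,c,←)
state=s0 head=-2 tape=[_]caa   (s0,_)→(s0,_,→)
state=s0 head=-1 tape=_[c]aa   (s0,c)→(s2,b,→)
state=s2 head=0 tape=_b[a]a
The non-blank tape span at halt is baa.

baa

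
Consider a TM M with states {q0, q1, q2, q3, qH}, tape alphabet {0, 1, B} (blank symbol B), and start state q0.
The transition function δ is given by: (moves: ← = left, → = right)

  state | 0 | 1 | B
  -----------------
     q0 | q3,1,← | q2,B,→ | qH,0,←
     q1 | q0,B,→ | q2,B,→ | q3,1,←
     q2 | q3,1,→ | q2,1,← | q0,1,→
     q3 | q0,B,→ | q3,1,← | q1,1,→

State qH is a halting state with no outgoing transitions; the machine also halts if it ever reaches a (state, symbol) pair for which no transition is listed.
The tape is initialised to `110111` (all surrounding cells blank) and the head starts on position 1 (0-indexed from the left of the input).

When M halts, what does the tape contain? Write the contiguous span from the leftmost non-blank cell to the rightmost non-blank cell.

state=q0 head=1 tape=1[1]0111BB   (q0,1)→(q2,B,→)
state=q2 head=2 tape=1B[0]111BB   (q2,0)→(q3,1,→)
state=q3 head=3 tape=1B1[1]11BB   (q3,1)→(q3,1,←)
state=q3 head=2 tape=1B[1]111BB   (q3,1)→(q3,1,←)
state=q3 head=1 tape=1[B]1111BB   (q3,B)→(q1,1,→)
state=q1 head=2 tape=11[1]111BB   (q1,1)→(q2,B,→)
state=q2 head=3 tape=11B[1]11BB   (q2,1)→(q2,1,←)
state=q2 head=2 tape=11[B]111BB   (q2,B)→(q0,1,→)
state=q0 head=3 tape=111[1]11BB   (q0,1)→(q2,B,→)
state=q2 head=4 tape=111B[1]1BB   (q2,1)→(q2,1,←)
state=q2 head=3 tape=111[B]11BB   (q2,B)→(q0,1,→)
state=q0 head=4 tape=1111[1]1BB   (q0,1)→(q2,B,→)
state=q2 head=5 tape=1111B[1]BB   (q2,1)→(q2,1,←)
state=q2 head=4 tape=1111[B]1BB   (q2,B)→(q0,1,→)
state=q0 head=5 tape=11111[1]BB   (q0,1)→(q2,B,→)
state=q2 head=6 tape=11111B[B]B   (q2,B)→(q0,1,→)
state=q0 head=7 tape=11111B1[B]   (q0,B)→(qH,0,←)
state=qH head=6 tape=11111B[1]0
The non-blank tape span at halt is 11111B10.

11111B10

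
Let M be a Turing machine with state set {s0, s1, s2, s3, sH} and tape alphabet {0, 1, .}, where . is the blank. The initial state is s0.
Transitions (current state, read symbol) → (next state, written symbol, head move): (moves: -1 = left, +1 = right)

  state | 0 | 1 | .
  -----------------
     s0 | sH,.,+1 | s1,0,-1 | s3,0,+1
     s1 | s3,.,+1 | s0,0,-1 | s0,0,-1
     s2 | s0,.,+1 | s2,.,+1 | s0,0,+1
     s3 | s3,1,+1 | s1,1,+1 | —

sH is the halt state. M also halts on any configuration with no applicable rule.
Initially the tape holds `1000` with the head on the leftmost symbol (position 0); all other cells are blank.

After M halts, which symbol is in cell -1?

s0 | ..[1]000.   read 1 → write 0, move -1, go to s1
s1 | .[.]0000.   read . → write 0, move -1, go to s0
s0 | [.]00000.   read . → write 0, move +1, go to s3
s3 | 0[0]0000.   read 0 → write 1, move +1, go to s3
s3 | 01[0]000.   read 0 → write 1, move +1, go to s3
s3 | 011[0]00.   read 0 → write 1, move +1, go to s3
s3 | 0111[0]0.   read 0 → write 1, move +1, go to s3
s3 | 01111[0].   read 0 → write 1, move +1, go to s3
s3 | 011111[.]
Cell -1 holds 1 when M halts.

1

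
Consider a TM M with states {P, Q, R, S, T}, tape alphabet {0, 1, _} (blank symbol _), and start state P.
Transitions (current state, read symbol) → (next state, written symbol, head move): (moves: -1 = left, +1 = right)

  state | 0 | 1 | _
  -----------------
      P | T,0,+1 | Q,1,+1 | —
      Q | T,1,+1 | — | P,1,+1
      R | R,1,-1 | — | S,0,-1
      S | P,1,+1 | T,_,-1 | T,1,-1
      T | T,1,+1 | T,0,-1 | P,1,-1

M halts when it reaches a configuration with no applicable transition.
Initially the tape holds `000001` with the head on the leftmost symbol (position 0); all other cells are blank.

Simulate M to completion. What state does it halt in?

state=P head=0 tape=[0]00001_   (P,0)→(T,0,+1)
state=T head=1 tape=0[0]0001_   (T,0)→(T,1,+1)
state=T head=2 tape=01[0]001_   (T,0)→(T,1,+1)
state=T head=3 tape=011[0]01_   (T,0)→(T,1,+1)
state=T head=4 tape=0111[0]1_   (T,0)→(T,1,+1)
state=T head=5 tape=01111[1]_   (T,1)→(T,0,-1)
state=T head=4 tape=0111[1]0_   (T,1)→(T,0,-1)
state=T head=3 tape=011[1]00_   (T,1)→(T,0,-1)
state=T head=2 tape=01[1]000_   (T,1)→(T,0,-1)
state=T head=1 tape=0[1]0000_   (T,1)→(T,0,-1)
state=T head=0 tape=[0]00000_   (T,0)→(T,1,+1)
state=T head=1 tape=1[0]0000_   (T,0)→(T,1,+1)
state=T head=2 tape=11[0]000_   (T,0)→(T,1,+1)
state=T head=3 tape=111[0]00_   (T,0)→(T,1,+1)
state=T head=4 tape=1111[0]0_   (T,0)→(T,1,+1)
state=T head=5 tape=11111[0]_   (T,0)→(T,1,+1)
state=T head=6 tape=111111[_]   (T,_)→(P,1,-1)
state=P head=5 tape=11111[1]1   (P,1)→(Q,1,+1)
state=Q head=6 tape=111111[1]
No transition is defined for (Q, 1); M halts in state Q.

Q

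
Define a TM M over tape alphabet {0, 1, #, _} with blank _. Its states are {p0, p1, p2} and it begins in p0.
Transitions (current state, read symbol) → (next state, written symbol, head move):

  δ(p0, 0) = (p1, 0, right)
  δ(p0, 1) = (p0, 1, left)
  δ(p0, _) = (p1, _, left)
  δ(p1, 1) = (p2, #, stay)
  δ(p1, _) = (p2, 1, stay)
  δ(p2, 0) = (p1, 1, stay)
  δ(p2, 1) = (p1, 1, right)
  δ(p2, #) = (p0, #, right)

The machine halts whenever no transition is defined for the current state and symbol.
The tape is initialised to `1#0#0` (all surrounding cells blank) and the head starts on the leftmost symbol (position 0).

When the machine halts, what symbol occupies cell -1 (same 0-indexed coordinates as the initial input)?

1

p0 | __[1]#0#0   read 1 → write 1, move left, go to p0
p0 | _[_]1#0#0   read _ → write _, move left, go to p1
p1 | [_]_1#0#0   read _ → write 1, move stay, go to p2
p2 | [1]_1#0#0   read 1 → write 1, move right, go to p1
p1 | 1[_]1#0#0   read _ → write 1, move stay, go to p2
p2 | 1[1]1#0#0   read 1 → write 1, move right, go to p1
p1 | 11[1]#0#0   read 1 → write #, move stay, go to p2
p2 | 11[#]#0#0   read # → write #, move right, go to p0
p0 | 11#[#]0#0
Cell -1 holds 1 when M halts.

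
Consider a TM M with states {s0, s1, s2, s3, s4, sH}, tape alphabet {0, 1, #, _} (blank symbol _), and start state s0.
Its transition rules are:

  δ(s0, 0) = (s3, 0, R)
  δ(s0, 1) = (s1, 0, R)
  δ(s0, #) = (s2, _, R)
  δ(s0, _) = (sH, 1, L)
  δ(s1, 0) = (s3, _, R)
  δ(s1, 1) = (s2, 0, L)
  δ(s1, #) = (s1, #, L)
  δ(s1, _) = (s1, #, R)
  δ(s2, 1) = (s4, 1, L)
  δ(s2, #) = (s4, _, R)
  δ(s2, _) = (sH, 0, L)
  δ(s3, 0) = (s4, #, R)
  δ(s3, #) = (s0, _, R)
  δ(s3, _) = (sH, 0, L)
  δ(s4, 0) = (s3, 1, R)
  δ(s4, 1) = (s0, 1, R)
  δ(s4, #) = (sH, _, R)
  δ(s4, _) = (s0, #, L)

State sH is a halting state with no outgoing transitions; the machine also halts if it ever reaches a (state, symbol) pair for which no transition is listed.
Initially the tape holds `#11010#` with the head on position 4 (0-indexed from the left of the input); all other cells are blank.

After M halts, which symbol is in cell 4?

0

state=s0 head=4 tape=#110[1]0#_   (s0,1)→(s1,0,R)
state=s1 head=5 tape=#1100[0]#_   (s1,0)→(s3,_,R)
state=s3 head=6 tape=#1100_[#]_   (s3,#)→(s0,_,R)
state=s0 head=7 tape=#1100__[_]   (s0,_)→(sH,1,L)
state=sH head=6 tape=#1100_[_]1
Cell 4 holds 0 when M halts.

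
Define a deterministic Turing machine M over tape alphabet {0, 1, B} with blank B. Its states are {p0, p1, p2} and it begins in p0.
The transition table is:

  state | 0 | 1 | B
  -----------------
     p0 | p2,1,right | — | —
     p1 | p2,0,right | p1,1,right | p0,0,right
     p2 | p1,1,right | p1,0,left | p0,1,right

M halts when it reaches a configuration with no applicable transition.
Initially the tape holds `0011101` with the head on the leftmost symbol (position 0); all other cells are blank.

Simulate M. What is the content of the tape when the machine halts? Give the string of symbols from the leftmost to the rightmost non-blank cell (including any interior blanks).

p0 | [0]011101BB   read 0 → write 1, move right, go to p2
p2 | 1[0]11101BB   read 0 → write 1, move right, go to p1
p1 | 11[1]1101BB   read 1 → write 1, move right, go to p1
p1 | 111[1]101BB   read 1 → write 1, move right, go to p1
p1 | 1111[1]01BB   read 1 → write 1, move right, go to p1
p1 | 11111[0]1BB   read 0 → write 0, move right, go to p2
p2 | 111110[1]BB   read 1 → write 0, move left, go to p1
p1 | 11111[0]0BB   read 0 → write 0, move right, go to p2
p2 | 111110[0]BB   read 0 → write 1, move right, go to p1
p1 | 1111101[B]B   read B → write 0, move right, go to p0
p0 | 11111010[B]
The non-blank tape span at halt is 11111010.

11111010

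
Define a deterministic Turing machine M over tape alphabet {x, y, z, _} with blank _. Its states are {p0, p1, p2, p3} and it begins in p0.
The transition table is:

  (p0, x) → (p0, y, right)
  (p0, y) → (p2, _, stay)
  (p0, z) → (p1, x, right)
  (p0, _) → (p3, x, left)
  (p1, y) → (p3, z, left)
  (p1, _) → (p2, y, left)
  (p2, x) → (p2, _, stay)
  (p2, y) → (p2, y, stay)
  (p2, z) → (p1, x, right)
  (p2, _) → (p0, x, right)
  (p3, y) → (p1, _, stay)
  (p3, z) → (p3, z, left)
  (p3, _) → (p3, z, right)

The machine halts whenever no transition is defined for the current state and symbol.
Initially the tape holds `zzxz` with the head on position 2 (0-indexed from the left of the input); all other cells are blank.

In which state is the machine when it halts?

p3

state=p0 head=2 tape=zz[x]z__   (p0,x)→(p0,y,right)
state=p0 head=3 tape=zzy[z]__   (p0,z)→(p1,x,right)
state=p1 head=4 tape=zzyx[_]_   (p1,_)→(p2,y,left)
state=p2 head=3 tape=zzy[x]y_   (p2,x)→(p2,_,stay)
state=p2 head=3 tape=zzy[_]y_   (p2,_)→(p0,x,right)
state=p0 head=4 tape=zzyx[y]_   (p0,y)→(p2,_,stay)
state=p2 head=4 tape=zzyx[_]_   (p2,_)→(p0,x,right)
state=p0 head=5 tape=zzyxx[_]   (p0,_)→(p3,x,left)
state=p3 head=4 tape=zzyx[x]x
No transition is defined for (p3, x); M halts in state p3.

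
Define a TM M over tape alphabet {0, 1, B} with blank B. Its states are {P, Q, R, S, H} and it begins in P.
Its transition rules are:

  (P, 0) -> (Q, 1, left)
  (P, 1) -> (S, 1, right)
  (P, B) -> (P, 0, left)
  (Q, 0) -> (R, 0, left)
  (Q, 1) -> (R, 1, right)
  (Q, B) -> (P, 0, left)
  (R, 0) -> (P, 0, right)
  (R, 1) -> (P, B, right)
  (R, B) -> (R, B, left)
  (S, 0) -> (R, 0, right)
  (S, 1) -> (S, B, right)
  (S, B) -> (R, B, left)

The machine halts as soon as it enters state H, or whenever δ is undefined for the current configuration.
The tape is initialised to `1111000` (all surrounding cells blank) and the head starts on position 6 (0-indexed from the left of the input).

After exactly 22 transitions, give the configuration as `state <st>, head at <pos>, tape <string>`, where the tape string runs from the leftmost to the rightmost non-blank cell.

state P, head at 4, tape 111B000

P | 111100[0]B   read 0 → write 1, move left, go to Q
Q | 11110[0]1B   read 0 → write 0, move left, go to R
R | 1111[0]01B   read 0 → write 0, move right, go to P
P | 11110[0]1B   read 0 → write 1, move left, go to Q
Q | 1111[0]11B   read 0 → write 0, move left, go to R
R | 111[1]011B   read 1 → write B, move right, go to P
P | 111B[0]11B   read 0 → write 1, move left, go to Q
Q | 111[B]111B   read B → write 0, move left, go to P
P | 11[1]0111B   read 1 → write 1, move right, go to S
S | 111[0]111B   read 0 → write 0, move right, go to R
R | 1110[1]11B   read 1 → write B, move right, go to P
P | 1110B[1]1B   read 1 → write 1, move right, go to S
S | 1110B1[1]B   read 1 → write B, move right, go to S
S | 1110B1B[B]   read B → write B, move left, go to R
R | 1110B1[B]B   read B → write B, move left, go to R
R | 1110B[1]BB   read 1 → write B, move right, go to P
P | 1110BB[B]B   read B → write 0, move left, go to P
P | 1110B[B]0B   read B → write 0, move left, go to P
P | 1110[B]00B   read B → write 0, move left, go to P
P | 111[0]000B   read 0 → write 1, move left, go to Q
Q | 11[1]1000B   read 1 → write 1, move right, go to R
R | 111[1]000B   read 1 → write B, move right, go to P
P | 111B[0]00B
After 22 steps: state P, head at 4, tape 111B000.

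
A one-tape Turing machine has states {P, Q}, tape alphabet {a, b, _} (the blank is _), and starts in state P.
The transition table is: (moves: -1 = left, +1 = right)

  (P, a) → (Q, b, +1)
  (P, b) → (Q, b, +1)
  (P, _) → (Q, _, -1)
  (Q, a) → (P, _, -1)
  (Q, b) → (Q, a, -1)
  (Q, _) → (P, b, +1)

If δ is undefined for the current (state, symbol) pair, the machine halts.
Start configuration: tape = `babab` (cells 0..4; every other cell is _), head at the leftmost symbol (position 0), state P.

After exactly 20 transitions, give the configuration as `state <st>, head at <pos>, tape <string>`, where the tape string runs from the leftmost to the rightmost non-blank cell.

state P, head at 0, tape bb_aaaa

P | _[b]abab__   read b → write b, move +1, go to Q
Q | _b[a]bab__   read a → write _, move -1, go to P
P | _[b]_bab__   read b → write b, move +1, go to Q
Q | _b[_]bab__   read _ → write b, move +1, go to P
P | _bb[b]ab__   read b → write b, move +1, go to Q
Q | _bbb[a]b__   read a → write _, move -1, go to P
P | _bb[b]_b__   read b → write b, move +1, go to Q
Q | _bbb[_]b__   read _ → write b, move +1, go to P
P | _bbbb[b]__   read b → write b, move +1, go to Q
Q | _bbbbb[_]_   read _ → write b, move +1, go to P
P | _bbbbbb[_]   read _ → write _, move -1, go to Q
Q | _bbbbb[b]_   read b → write a, move -1, go to Q
Q | _bbbb[b]a_   read b → write a, move -1, go to Q
Q | _bbb[b]aa_   read b → write a, move -1, go to Q
Q | _bb[b]aaa_   read b → write a, move -1, go to Q
Q | _b[b]aaaa_   read b → write a, move -1, go to Q
Q | _[b]aaaaa_   read b → write a, move -1, go to Q
Q | [_]aaaaaa_   read _ → write b, move +1, go to P
P | b[a]aaaaa_   read a → write b, move +1, go to Q
Q | bb[a]aaaa_   read a → write _, move -1, go to P
P | b[b]_aaaa_
After 20 steps: state P, head at 0, tape bb_aaaa.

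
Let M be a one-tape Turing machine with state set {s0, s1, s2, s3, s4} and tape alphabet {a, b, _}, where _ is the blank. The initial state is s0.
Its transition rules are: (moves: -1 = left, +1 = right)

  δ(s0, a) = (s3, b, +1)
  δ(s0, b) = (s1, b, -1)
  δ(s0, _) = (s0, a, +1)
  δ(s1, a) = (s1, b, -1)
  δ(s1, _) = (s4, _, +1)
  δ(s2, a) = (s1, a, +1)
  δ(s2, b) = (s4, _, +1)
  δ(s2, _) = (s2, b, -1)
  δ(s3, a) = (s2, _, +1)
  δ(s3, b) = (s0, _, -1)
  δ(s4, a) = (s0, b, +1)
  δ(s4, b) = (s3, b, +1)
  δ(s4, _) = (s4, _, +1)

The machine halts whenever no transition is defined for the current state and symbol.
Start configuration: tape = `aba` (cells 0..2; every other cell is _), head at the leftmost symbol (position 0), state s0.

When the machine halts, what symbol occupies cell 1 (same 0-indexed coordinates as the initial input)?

state=s0 head=0 tape=_[a]ba   (s0,a)→(s3,b,+1)
state=s3 head=1 tape=_b[b]a   (s3,b)→(s0,_,-1)
state=s0 head=0 tape=_[b]_a   (s0,b)→(s1,b,-1)
state=s1 head=-1 tape=[_]b_a   (s1,_)→(s4,_,+1)
state=s4 head=0 tape=_[b]_a   (s4,b)→(s3,b,+1)
state=s3 head=1 tape=_b[_]a
Cell 1 holds _ when M halts.

_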